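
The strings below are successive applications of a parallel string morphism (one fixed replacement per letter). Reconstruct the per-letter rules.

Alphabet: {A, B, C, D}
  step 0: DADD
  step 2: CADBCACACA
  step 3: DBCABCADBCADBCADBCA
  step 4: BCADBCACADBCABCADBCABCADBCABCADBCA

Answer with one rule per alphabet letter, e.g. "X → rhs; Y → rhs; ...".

  step 3 ⇒ step 4: DBCABCADBCADBCADBCA ⇒ B·CA·DB·CA·CA·DB·CA·B·CA·DB·CA·B·CA·DB·CA·B·CA·DB·CA
    A ↦ CA
    B ↦ CA
    C ↦ DB
    D ↦ B

A->CA, B->CA, C->DB, D->B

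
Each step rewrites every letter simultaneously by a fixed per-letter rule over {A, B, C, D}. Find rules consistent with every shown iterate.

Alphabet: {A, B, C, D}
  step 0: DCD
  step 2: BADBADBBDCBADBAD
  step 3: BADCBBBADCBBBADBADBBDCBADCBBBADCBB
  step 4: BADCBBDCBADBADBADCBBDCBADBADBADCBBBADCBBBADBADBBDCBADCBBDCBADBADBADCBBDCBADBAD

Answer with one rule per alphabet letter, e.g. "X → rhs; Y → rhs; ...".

  step 3 ⇒ step 4: BADCBBBADCBBBADBADBBDCBADCBBBADCBB ⇒ BAD·C·BB·DC·BAD·BAD·BAD·C·BB·DC·BAD·BAD·BAD·C·BB·BAD·C·BB·BAD·BAD·BB·DC·BAD·C·BB·DC·BAD·BAD·BAD·C·BB·DC·BAD·BAD
    A ↦ C
    B ↦ BAD
    C ↦ DC
    D ↦ BB

A->C, B->BAD, C->DC, D->BB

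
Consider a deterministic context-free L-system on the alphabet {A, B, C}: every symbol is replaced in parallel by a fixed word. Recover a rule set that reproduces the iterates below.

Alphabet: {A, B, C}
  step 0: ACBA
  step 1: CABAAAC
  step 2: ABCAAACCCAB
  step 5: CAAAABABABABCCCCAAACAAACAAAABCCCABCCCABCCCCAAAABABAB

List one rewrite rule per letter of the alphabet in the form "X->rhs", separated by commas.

A->C, B->AAA, C->AB

  step 1 ⇒ step 2: CABAAAC ⇒ AB·C·AAA·C·C·C·AB
    A ↦ C
    B ↦ AAA
    C ↦ AB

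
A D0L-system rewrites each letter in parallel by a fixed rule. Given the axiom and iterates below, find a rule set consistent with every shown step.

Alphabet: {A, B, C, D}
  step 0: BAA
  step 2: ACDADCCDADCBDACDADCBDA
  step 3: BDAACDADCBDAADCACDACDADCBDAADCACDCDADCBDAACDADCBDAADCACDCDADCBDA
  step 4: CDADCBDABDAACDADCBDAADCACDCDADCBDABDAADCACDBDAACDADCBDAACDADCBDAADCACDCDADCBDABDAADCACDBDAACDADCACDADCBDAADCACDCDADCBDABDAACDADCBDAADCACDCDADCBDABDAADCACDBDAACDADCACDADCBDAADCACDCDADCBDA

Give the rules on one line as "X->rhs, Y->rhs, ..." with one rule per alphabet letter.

  step 3 ⇒ step 4: BDAACDADCBDAADCACDACDADCBDAADCACDCDADCBDAACDADCBDAADCACDCDADCBDA ⇒ CD·ADC·BDA·BDA·ACD·ADC·BDA·ADC·ACD·CD·ADC·BDA·BDA·ADC·ACD·BDA·ACD·ADC·BDA·ACD·ADC·BDA·ADC·ACD·CD·ADC·BDA·BDA·ADC·ACD·BDA·ACD·ADC·ACD·ADC·BDA·ADC·ACD·CD·ADC·BDA·BDA·ACD·ADC·BDA·ADC·ACD·CD·ADC·BDA·BDA·ADC·ACD·BDA·ACD·ADC·ACD·ADC·BDA·ADC·ACD·CD·ADC·BDA
    A ↦ BDA
    B ↦ CD
    C ↦ ACD
    D ↦ ADC

A->BDA, B->CD, C->ACD, D->ADC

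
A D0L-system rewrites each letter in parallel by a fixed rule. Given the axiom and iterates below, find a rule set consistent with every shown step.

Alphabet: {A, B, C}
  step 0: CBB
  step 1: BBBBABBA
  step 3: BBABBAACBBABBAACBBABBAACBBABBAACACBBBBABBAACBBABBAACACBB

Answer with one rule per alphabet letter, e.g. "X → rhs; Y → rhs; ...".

  step 0 ⇒ step 1: CBB ⇒ BB·BBA·BBA
    B ↦ BBA
    C ↦ BB
    A ↦ AC  (constrained at step 1)

A->AC, B->BBA, C->BB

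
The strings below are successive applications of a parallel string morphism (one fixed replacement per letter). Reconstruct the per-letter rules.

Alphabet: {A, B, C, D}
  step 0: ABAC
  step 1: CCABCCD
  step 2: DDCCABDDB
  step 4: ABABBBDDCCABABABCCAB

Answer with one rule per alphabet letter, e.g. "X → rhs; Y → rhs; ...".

A->CC, B->AB, C->D, D->B

  step 1 ⇒ step 2: CCABCCD ⇒ D·D·CC·AB·D·D·B
    A ↦ CC
    B ↦ AB
    C ↦ D
    D ↦ B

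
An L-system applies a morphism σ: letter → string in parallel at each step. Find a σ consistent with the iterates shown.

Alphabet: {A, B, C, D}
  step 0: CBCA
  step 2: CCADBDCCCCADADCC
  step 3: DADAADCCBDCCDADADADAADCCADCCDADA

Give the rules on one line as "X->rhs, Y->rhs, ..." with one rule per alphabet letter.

  step 2 ⇒ step 3: CCADBDCCCCADADCC ⇒ DA·DA·AD·CC·BD·CC·DA·DA·DA·DA·AD·CC·AD·CC·DA·DA
    A ↦ AD
    B ↦ BD
    C ↦ DA
    D ↦ CC

A->AD, B->BD, C->DA, D->CC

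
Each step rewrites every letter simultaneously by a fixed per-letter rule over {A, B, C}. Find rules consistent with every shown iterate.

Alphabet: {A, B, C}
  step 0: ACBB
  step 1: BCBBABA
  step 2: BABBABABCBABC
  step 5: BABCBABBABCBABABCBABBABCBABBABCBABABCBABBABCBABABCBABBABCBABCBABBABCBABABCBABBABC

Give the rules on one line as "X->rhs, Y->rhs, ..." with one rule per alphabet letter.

  step 1 ⇒ step 2: BCBBABA ⇒ BA·B·BA·BA·BC·BA·BC
    A ↦ BC
    B ↦ BA
    C ↦ B

A->BC, B->BA, C->B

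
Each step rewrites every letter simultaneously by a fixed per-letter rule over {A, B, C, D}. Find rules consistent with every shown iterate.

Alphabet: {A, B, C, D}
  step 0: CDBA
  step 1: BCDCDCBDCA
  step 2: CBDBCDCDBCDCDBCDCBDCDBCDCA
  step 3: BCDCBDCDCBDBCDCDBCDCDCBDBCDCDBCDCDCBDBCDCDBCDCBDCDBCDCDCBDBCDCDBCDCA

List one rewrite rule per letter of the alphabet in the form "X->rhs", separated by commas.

A->CA, B->CBD, C->BCD, D->CD

  step 2 ⇒ step 3: CBDBCDCDBCDCDBCDCBDCDBCDCA ⇒ BCD·CBD·CD·CBD·BCD·CD·BCD·CD·CBD·BCD·CD·BCD·CD·CBD·BCD·CD·BCD·CBD·CD·BCD·CD·CBD·BCD·CD·BCD·CA
    A ↦ CA
    B ↦ CBD
    C ↦ BCD
    D ↦ CD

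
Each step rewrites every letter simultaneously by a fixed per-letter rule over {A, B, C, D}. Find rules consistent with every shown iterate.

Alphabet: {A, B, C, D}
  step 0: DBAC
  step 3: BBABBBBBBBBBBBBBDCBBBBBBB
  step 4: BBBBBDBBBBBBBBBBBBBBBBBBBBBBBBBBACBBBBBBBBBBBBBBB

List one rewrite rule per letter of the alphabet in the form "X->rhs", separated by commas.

  step 3 ⇒ step 4: BBABBBBBBBBBBBBBDCBBBBBBB ⇒ BB·BB·BD·BB·BB·BB·BB·BB·BB·BB·BB·BB·BB·BB·BB·BB·A·CB·BB·BB·BB·BB·BB·BB·BB
    A ↦ BD
    B ↦ BB
    C ↦ CB
    D ↦ A

A->BD, B->BB, C->CB, D->A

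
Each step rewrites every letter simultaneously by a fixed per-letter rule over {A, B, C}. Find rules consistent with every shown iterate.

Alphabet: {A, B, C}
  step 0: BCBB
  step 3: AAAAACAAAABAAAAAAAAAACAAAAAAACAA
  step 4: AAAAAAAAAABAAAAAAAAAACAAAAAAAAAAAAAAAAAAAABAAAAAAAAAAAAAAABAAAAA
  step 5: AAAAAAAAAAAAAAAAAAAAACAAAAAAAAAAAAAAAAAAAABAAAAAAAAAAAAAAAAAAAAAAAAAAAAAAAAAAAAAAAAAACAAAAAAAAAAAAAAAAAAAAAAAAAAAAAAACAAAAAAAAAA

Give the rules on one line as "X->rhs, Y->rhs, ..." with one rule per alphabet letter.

  step 4 ⇒ step 5: AAAAAAAAAABAAAAAAAAAACAAAAAAAAAAAAAAAAAAAABAAAAAAAAAAAAAAABAAAAA ⇒ AA·AA·AA·AA·AA·AA·AA·AA·AA·AA·AC·AA·AA·AA·AA·AA·AA·AA·AA·AA·AA·BA·AA·AA·AA·AA·AA·AA·AA·AA·AA·AA·AA·AA·AA·AA·AA·AA·AA·AA·AA·AA·AC·AA·AA·AA·AA·AA·AA·AA·AA·AA·AA·AA·AA·AA·AA·AA·AC·AA·AA·AA·AA·AA
    A ↦ AA
    B ↦ AC
    C ↦ BA

A->AA, B->AC, C->BA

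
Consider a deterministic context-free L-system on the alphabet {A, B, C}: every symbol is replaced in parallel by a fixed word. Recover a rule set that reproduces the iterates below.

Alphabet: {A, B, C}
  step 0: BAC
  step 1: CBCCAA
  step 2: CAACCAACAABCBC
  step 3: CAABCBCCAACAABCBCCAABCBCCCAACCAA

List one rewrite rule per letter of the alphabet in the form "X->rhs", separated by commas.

  step 2 ⇒ step 3: CAACCAACAABCBC ⇒ CAA·BC·BC·CAA·CAA·BC·BC·CAA·BC·BC·C·CAA·C·CAA
    A ↦ BC
    B ↦ C
    C ↦ CAA

A->BC, B->C, C->CAA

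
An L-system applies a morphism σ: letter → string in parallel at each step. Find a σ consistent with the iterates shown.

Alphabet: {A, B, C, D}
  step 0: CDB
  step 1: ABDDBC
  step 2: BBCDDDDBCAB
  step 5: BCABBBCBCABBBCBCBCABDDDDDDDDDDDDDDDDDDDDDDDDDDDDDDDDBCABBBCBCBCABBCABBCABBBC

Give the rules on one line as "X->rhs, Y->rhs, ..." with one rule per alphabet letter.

A->B, B->BC, C->AB, D->DD

  step 1 ⇒ step 2: ABDDBC ⇒ B·BC·DD·DD·BC·AB
    A ↦ B
    B ↦ BC
    C ↦ AB
    D ↦ DD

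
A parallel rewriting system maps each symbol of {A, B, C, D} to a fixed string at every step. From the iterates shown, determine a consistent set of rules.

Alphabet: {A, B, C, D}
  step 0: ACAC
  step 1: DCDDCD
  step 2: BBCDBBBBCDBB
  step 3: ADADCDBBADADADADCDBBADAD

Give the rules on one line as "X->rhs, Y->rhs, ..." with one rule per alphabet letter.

  step 2 ⇒ step 3: BBCDBBBBCDBB ⇒ AD·AD·CD·BB·AD·AD·AD·AD·CD·BB·AD·AD
    B ↦ AD
    C ↦ CD
    D ↦ BB
  step 0 ⇒ step 1: ACAC ⇒ D·CD·D·CD
    A ↦ D

A->D, B->AD, C->CD, D->BB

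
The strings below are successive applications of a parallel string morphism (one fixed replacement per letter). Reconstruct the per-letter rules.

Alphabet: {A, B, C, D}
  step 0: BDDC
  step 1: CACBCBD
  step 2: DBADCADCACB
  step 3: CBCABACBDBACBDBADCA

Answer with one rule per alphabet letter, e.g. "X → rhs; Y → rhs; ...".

  step 2 ⇒ step 3: DBADCADCACB ⇒ CB·CA·BA·CB·D·BA·CB·D·BA·D·CA
    A ↦ BA
    B ↦ CA
    C ↦ D
    D ↦ CB

A->BA, B->CA, C->D, D->CB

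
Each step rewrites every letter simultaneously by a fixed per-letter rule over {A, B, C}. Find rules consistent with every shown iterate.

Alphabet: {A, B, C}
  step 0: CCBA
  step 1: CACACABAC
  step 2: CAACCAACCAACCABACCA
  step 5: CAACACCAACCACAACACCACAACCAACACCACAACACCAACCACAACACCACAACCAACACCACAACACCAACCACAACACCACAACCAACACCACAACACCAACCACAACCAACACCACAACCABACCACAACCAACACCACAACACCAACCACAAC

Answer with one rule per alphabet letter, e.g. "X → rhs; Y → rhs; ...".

  step 1 ⇒ step 2: CACACABAC ⇒ CA·AC·CA·AC·CA·AC·CAB·AC·CA
    A ↦ AC
    B ↦ CAB
    C ↦ CA

A->AC, B->CAB, C->CA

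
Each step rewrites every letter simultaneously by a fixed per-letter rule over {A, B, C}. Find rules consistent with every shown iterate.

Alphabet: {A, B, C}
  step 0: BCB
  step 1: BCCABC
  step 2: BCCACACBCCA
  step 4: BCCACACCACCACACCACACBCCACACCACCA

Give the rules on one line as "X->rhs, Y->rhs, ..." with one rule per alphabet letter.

  step 1 ⇒ step 2: BCCABC ⇒ BC·CA·CA·C·BC·CA
    A ↦ C
    B ↦ BC
    C ↦ CA

A->C, B->BC, C->CA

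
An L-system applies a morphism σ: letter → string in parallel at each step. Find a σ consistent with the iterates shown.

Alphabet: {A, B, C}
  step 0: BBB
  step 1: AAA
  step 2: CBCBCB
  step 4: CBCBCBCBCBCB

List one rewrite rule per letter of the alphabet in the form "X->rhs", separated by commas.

  step 1 ⇒ step 2: AAA ⇒ CB·CB·CB
    A ↦ CB
  step 0 ⇒ step 1: BBB ⇒ A·A·A
    B ↦ A
    C ↦ A  (constrained at step 2)

A->CB, B->A, C->A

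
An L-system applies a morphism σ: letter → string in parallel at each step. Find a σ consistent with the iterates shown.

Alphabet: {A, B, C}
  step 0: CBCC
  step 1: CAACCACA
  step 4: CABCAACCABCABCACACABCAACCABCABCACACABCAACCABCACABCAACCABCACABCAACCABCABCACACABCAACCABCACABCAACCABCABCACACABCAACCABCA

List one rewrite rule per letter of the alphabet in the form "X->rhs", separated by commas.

A->BCA, B->AC, C->CA

  step 0 ⇒ step 1: CBCC ⇒ CA·AC·CA·CA
    B ↦ AC
    C ↦ CA
    A ↦ BCA  (constrained at step 1)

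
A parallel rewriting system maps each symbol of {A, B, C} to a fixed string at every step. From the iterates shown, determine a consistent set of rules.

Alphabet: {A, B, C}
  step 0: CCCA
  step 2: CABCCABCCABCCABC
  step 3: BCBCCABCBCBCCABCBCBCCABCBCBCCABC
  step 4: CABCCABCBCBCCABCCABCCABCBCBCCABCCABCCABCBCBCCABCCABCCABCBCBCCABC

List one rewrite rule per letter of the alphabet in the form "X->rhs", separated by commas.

A->BC, B->CA, C->BC

  step 3 ⇒ step 4: BCBCCABCBCBCCABCBCBCCABCBCBCCABC ⇒ CA·BC·CA·BC·BC·BC·CA·BC·CA·BC·CA·BC·BC·BC·CA·BC·CA·BC·CA·BC·BC·BC·CA·BC·CA·BC·CA·BC·BC·BC·CA·BC
    A ↦ BC
    B ↦ CA
    C ↦ BC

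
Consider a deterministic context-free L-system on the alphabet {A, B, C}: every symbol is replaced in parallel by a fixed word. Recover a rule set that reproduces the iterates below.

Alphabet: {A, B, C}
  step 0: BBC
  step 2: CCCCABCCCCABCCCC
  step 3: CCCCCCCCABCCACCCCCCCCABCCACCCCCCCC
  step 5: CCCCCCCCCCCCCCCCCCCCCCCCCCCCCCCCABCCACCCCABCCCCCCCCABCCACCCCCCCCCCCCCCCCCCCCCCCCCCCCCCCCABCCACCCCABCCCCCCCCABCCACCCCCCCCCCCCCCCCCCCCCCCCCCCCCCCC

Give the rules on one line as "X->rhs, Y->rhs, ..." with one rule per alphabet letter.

  step 2 ⇒ step 3: CCCCABCCCCABCCCC ⇒ CC·CC·CC·CC·AB·CCA·CC·CC·CC·CC·AB·CCA·CC·CC·CC·CC
    A ↦ AB
    B ↦ CCA
    C ↦ CC

A->AB, B->CCA, C->CC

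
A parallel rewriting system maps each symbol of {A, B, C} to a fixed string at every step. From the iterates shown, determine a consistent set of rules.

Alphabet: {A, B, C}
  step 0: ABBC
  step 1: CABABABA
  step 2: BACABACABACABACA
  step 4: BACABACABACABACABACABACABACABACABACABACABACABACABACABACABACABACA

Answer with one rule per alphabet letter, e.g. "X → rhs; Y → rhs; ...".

  step 1 ⇒ step 2: CABABABA ⇒ BA·CA·BA·CA·BA·CA·BA·CA
    A ↦ CA
    B ↦ BA
    C ↦ BA

A->CA, B->BA, C->BA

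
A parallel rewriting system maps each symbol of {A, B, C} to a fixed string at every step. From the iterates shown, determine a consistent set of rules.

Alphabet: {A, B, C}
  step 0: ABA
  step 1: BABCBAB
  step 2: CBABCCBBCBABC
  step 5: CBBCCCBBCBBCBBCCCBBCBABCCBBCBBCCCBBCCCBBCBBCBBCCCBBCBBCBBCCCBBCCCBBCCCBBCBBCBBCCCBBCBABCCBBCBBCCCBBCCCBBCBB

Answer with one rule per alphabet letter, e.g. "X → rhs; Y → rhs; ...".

A->BAB, B->C, C->CBB

  step 1 ⇒ step 2: BABCBAB ⇒ C·BAB·C·CBB·C·BAB·C
    A ↦ BAB
    B ↦ C
    C ↦ CBB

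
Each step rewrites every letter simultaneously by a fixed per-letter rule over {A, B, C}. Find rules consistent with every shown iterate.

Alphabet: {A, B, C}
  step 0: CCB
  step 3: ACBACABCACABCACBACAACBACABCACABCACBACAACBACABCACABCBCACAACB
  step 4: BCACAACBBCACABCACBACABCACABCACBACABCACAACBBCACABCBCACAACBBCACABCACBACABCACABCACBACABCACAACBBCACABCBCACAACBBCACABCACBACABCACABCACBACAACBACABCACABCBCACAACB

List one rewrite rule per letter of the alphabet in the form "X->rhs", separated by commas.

  step 3 ⇒ step 4: ACBACABCACABCACBACAACBACABCACABCACBACAACBACABCACABCBCACAACB ⇒ BC·ACA·ACB·BC·ACA·BC·ACB·ACA·BC·ACA·BC·ACB·ACA·BC·ACA·ACB·BC·ACA·BC·BC·ACA·ACB·BC·ACA·BC·ACB·ACA·BC·ACA·BC·ACB·ACA·BC·ACA·ACB·BC·ACA·BC·BC·ACA·ACB·BC·ACA·BC·ACB·ACA·BC·ACA·BC·ACB·ACA·ACB·ACA·BC·ACA·BC·BC·ACA·ACB
    A ↦ BC
    B ↦ ACB
    C ↦ ACA

A->BC, B->ACB, C->ACA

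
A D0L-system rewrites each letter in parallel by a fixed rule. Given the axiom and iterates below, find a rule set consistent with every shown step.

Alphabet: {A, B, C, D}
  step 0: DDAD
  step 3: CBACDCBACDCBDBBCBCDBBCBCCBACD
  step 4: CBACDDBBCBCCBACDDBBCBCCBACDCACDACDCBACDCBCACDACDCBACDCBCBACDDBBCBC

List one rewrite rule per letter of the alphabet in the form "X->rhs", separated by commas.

A->DBB, B->ACD, C->CB, D->C

  step 3 ⇒ step 4: CBACDCBACDCBDBBCBCDBBCBCCBACD ⇒ CB·ACD·DBB·CB·C·CB·ACD·DBB·CB·C·CB·ACD·C·ACD·ACD·CB·ACD·CB·C·ACD·ACD·CB·ACD·CB·CB·ACD·DBB·CB·C
    A ↦ DBB
    B ↦ ACD
    C ↦ CB
    D ↦ C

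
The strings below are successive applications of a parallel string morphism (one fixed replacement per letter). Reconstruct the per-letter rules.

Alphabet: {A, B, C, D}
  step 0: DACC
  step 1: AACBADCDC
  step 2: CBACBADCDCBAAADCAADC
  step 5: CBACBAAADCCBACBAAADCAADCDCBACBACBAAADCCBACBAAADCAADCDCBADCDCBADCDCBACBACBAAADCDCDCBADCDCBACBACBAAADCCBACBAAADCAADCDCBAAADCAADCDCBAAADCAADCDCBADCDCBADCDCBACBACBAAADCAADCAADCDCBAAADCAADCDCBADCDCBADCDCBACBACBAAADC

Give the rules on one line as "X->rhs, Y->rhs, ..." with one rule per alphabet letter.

  step 1 ⇒ step 2: AACBADCDC ⇒ CBA·CBA·DC·D·CBA·AA·DC·AA·DC
    A ↦ CBA
    B ↦ D
    C ↦ DC
    D ↦ AA

A->CBA, B->D, C->DC, D->AA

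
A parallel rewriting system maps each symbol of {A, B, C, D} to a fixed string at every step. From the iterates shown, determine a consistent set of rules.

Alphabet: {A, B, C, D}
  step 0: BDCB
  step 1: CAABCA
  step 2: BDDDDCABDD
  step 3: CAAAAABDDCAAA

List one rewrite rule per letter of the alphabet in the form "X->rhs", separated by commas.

A->DD, B->CA, C->B, D->A

  step 2 ⇒ step 3: BDDDDCABDD ⇒ CA·A·A·A·A·B·DD·CA·A·A
    A ↦ DD
    B ↦ CA
    C ↦ B
    D ↦ A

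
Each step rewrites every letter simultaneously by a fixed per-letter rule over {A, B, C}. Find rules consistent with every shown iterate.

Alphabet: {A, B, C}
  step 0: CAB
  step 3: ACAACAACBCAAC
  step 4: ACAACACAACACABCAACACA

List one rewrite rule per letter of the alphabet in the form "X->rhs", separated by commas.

A->AC, B->BC, C->A

  step 3 ⇒ step 4: ACAACAACBCAAC ⇒ AC·A·AC·AC·A·AC·AC·A·BC·A·AC·AC·A
    A ↦ AC
    B ↦ BC
    C ↦ A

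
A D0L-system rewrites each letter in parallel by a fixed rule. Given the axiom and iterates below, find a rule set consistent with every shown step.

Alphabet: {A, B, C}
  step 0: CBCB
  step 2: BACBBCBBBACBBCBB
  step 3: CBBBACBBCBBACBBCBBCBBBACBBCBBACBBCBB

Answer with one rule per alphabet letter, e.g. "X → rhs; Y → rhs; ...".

  step 2 ⇒ step 3: BACBBCBBBACBBCBB ⇒ CBB·B·A·CBB·CBB·A·CBB·CBB·CBB·B·A·CBB·CBB·A·CBB·CBB
    A ↦ B
    B ↦ CBB
    C ↦ A

A->B, B->CBB, C->A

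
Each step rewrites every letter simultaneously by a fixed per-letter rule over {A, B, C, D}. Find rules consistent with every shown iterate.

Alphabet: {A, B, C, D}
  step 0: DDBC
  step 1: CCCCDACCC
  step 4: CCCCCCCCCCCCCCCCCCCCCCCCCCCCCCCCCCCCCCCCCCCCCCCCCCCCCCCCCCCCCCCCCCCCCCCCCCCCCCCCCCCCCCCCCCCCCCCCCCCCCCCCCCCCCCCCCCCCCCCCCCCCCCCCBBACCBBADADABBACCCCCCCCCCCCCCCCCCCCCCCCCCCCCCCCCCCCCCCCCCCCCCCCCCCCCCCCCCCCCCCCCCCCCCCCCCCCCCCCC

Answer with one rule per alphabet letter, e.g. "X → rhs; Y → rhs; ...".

  step 0 ⇒ step 1: DDBC ⇒ CC·CC·DA·CCC
    B ↦ DA
    C ↦ CCC
    D ↦ CC
    A ↦ BBA  (constrained at step 1)

A->BBA, B->DA, C->CCC, D->CC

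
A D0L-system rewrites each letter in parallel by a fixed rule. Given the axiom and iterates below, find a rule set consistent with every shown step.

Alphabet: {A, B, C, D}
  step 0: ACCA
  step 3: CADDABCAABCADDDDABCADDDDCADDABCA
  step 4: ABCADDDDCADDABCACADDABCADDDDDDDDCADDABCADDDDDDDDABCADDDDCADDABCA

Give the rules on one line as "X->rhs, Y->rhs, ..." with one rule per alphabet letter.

A->CA, B->DD, C->AB, D->DD

  step 3 ⇒ step 4: CADDABCAABCADDDDABCADDDDCADDABCA ⇒ AB·CA·DD·DD·CA·DD·AB·CA·CA·DD·AB·CA·DD·DD·DD·DD·CA·DD·AB·CA·DD·DD·DD·DD·AB·CA·DD·DD·CA·DD·AB·CA
    A ↦ CA
    B ↦ DD
    C ↦ AB
    D ↦ DD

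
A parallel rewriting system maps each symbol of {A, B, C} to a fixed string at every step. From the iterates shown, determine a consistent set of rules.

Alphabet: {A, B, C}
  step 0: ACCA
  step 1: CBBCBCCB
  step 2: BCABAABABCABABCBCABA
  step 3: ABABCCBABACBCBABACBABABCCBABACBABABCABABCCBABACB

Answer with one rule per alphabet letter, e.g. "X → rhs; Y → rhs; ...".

A->CB, B->ABA, C->BC

  step 2 ⇒ step 3: BCABAABABCABABCBCABA ⇒ ABA·BC·CB·ABA·CB·CB·ABA·CB·ABA·BC·CB·ABA·CB·ABA·BC·ABA·BC·CB·ABA·CB
    A ↦ CB
    B ↦ ABA
    C ↦ BC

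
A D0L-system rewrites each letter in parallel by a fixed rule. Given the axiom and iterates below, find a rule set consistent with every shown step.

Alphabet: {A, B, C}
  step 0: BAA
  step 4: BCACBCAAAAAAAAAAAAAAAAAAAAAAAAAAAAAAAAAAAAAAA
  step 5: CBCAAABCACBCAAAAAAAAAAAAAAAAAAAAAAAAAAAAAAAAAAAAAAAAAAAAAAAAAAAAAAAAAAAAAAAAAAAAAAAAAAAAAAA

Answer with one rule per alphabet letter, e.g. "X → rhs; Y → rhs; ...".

A->AA, B->C, C->BCA

  step 4 ⇒ step 5: BCACBCAAAAAAAAAAAAAAAAAAAAAAAAAAAAAAAAAAAAAAA ⇒ C·BCA·AA·BCA·C·BCA·AA·AA·AA·AA·AA·AA·AA·AA·AA·AA·AA·AA·AA·AA·AA·AA·AA·AA·AA·AA·AA·AA·AA·AA·AA·AA·AA·AA·AA·AA·AA·AA·AA·AA·AA·AA·AA·AA·AA
    A ↦ AA
    B ↦ C
    C ↦ BCA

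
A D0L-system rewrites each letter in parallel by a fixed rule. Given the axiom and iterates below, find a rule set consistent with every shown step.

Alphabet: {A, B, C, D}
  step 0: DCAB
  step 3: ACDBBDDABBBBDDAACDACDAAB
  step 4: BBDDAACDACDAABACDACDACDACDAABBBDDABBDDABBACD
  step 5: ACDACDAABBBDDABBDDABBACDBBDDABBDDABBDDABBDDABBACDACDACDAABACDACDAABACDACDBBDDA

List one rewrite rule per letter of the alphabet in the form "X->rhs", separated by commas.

A->B, B->ACD, C->BDD, D->A

  step 4 ⇒ step 5: BBDDAACDACDAABACDACDACDACDAABBBDDABBDDABBACD ⇒ ACD·ACD·A·A·B·B·BDD·A·B·BDD·A·B·B·ACD·B·BDD·A·B·BDD·A·B·BDD·A·B·BDD·A·B·B·ACD·ACD·ACD·A·A·B·ACD·ACD·A·A·B·ACD·ACD·B·BDD·A
    A ↦ B
    B ↦ ACD
    C ↦ BDD
    D ↦ A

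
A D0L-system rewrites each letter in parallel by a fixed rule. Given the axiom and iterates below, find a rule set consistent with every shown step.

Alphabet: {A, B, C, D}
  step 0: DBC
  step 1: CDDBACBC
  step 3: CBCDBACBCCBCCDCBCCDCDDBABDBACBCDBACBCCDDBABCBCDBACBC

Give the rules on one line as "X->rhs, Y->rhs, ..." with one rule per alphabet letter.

A->B, B->DBA, C->CBC, D->CD

  step 0 ⇒ step 1: DBC ⇒ CD·DBA·CBC
    B ↦ DBA
    C ↦ CBC
    D ↦ CD
    A ↦ B  (constrained at step 1)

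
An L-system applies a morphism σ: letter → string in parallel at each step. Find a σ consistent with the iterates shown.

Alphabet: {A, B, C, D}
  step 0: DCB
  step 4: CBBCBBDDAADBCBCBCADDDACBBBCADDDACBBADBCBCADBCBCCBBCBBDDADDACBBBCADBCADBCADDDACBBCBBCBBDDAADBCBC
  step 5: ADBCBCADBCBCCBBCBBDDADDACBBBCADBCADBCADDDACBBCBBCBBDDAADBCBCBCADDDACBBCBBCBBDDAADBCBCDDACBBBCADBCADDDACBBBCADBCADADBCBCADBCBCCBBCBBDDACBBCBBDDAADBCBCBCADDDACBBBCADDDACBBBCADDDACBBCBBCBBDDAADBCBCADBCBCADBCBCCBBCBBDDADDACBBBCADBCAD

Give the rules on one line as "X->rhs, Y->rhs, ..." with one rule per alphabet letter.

  step 4 ⇒ step 5: CBBCBBDDAADBCBCBCADDDACBBBCADDDACBBADBCBCADBCBCCBBCBBDDADDACBBBCADBCADBCADDDACBBCBBCBBDDAADBCBC ⇒ AD·BC·BC·AD·BC·BC·CBB·CBB·DDA·DDA·CBB·BC·AD·BC·AD·BC·AD·DDA·CBB·CBB·CBB·DDA·AD·BC·BC·BC·AD·DDA·CBB·CBB·CBB·DDA·AD·BC·BC·DDA·CBB·BC·AD·BC·AD·DDA·CBB·BC·AD·BC·AD·AD·BC·BC·AD·BC·BC·CBB·CBB·DDA·CBB·CBB·DDA·AD·BC·BC·BC·AD·DDA·CBB·BC·AD·DDA·CBB·BC·AD·DDA·CBB·CBB·CBB·DDA·AD·BC·BC·AD·BC·BC·AD·BC·BC·CBB·CBB·DDA·DDA·CBB·BC·AD·BC·AD
    A ↦ DDA
    B ↦ BC
    C ↦ AD
    D ↦ CBB

A->DDA, B->BC, C->AD, D->CBB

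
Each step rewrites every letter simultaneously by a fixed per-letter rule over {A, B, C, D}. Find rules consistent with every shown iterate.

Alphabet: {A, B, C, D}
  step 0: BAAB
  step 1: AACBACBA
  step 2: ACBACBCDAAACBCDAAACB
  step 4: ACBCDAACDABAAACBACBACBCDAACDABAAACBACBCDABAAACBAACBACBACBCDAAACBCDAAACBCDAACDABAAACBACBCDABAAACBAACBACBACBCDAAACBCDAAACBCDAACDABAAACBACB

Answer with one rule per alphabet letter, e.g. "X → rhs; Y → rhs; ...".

A->ACB, B->A, C->CDA, D->BAA

  step 1 ⇒ step 2: AACBACBA ⇒ ACB·ACB·CDA·A·ACB·CDA·A·ACB
    A ↦ ACB
    B ↦ A
    C ↦ CDA
    D ↦ BAA  (constrained at step 2)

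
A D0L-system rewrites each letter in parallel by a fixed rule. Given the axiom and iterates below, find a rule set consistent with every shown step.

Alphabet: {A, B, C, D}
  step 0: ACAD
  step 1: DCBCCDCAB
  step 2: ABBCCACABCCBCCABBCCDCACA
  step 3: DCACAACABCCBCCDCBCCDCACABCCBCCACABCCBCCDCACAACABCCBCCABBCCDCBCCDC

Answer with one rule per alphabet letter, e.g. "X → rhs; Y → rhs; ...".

A->DC, B->ACA, C->BCC, D->AB

  step 2 ⇒ step 3: ABBCCACABCCBCCABBCCDCACA ⇒ DC·ACA·ACA·BCC·BCC·DC·BCC·DC·ACA·BCC·BCC·ACA·BCC·BCC·DC·ACA·ACA·BCC·BCC·AB·BCC·DC·BCC·DC
    A ↦ DC
    B ↦ ACA
    C ↦ BCC
    D ↦ AB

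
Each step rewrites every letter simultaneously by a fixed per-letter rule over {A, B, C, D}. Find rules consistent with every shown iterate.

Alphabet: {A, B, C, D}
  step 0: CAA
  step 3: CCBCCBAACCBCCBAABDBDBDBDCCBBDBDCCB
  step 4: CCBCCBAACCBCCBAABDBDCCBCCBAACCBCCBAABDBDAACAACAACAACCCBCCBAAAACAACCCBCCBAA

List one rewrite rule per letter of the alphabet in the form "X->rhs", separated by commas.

A->BD, B->AA, C->CCB, D->C

  step 3 ⇒ step 4: CCBCCBAACCBCCBAABDBDBDBDCCBBDBDCCB ⇒ CCB·CCB·AA·CCB·CCB·AA·BD·BD·CCB·CCB·AA·CCB·CCB·AA·BD·BD·AA·C·AA·C·AA·C·AA·C·CCB·CCB·AA·AA·C·AA·C·CCB·CCB·AA
    A ↦ BD
    B ↦ AA
    C ↦ CCB
    D ↦ C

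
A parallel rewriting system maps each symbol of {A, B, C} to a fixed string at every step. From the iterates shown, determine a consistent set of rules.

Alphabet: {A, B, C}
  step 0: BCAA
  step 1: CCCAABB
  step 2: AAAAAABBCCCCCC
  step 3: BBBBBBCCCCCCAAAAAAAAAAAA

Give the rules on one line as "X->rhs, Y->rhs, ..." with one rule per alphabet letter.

A->B, B->CCC, C->AA

  step 2 ⇒ step 3: AAAAAABBCCCCCC ⇒ B·B·B·B·B·B·CCC·CCC·AA·AA·AA·AA·AA·AA
    A ↦ B
    B ↦ CCC
    C ↦ AA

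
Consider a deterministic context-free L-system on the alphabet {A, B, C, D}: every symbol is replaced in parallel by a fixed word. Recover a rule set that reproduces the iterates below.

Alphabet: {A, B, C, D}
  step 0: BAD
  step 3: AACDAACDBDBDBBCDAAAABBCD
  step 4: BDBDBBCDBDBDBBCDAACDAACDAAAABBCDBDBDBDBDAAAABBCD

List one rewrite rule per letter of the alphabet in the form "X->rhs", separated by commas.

A->BD, B->AA, C->BB, D->CD

  step 3 ⇒ step 4: AACDAACDBDBDBBCDAAAABBCD ⇒ BD·BD·BB·CD·BD·BD·BB·CD·AA·CD·AA·CD·AA·AA·BB·CD·BD·BD·BD·BD·AA·AA·BB·CD
    A ↦ BD
    B ↦ AA
    C ↦ BB
    D ↦ CD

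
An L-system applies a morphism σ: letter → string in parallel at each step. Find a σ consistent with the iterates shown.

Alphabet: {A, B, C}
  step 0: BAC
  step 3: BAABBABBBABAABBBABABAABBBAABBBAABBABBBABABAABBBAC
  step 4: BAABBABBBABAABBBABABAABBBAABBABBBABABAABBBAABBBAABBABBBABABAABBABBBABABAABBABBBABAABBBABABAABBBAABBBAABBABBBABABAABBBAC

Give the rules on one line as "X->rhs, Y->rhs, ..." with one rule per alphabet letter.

A->ABB, B->BA, C->BAC

  step 3 ⇒ step 4: BAABBABBBABAABBBABABAABBBAABBBAABBABBBABABAABBBAC ⇒ BA·ABB·ABB·BA·BA·ABB·BA·BA·BA·ABB·BA·ABB·ABB·BA·BA·BA·ABB·BA·ABB·BA·ABB·ABB·BA·BA·BA·ABB·ABB·BA·BA·BA·ABB·ABB·BA·BA·ABB·BA·BA·BA·ABB·BA·ABB·BA·ABB·ABB·BA·BA·BA·ABB·BAC
    A ↦ ABB
    B ↦ BA
    C ↦ BAC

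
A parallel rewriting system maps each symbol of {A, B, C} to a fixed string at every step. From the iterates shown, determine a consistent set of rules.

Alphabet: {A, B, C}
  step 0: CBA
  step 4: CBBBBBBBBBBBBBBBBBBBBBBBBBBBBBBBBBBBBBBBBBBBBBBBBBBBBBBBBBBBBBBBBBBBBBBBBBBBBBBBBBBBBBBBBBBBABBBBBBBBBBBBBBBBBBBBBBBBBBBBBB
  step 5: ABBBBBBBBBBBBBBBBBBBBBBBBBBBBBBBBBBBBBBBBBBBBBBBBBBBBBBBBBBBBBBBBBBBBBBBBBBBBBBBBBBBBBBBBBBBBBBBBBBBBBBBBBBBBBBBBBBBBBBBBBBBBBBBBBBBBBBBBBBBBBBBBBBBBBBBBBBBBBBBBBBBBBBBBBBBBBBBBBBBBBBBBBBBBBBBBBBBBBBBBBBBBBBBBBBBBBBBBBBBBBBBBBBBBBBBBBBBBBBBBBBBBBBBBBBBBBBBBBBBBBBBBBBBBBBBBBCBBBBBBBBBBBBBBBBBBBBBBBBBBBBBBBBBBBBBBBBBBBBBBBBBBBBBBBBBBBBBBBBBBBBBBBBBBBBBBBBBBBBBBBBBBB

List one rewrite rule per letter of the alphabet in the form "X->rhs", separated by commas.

A->CB, B->BBB, C->A

  step 4 ⇒ step 5: CBBBBBBBBBBBBBBBBBBBBBBBBBBBBBBBBBBBBBBBBBBBBBBBBBBBBBBBBBBBBBBBBBBBBBBBBBBBBBBBBBBBBBBBBBBBABBBBBBBBBBBBBBBBBBBBBBBBBBBBBB ⇒ A·BBB·BBB·BBB·BBB·BBB·BBB·BBB·BBB·BBB·BBB·BBB·BBB·BBB·BBB·BBB·BBB·BBB·BBB·BBB·BBB·BBB·BBB·BBB·BBB·BBB·BBB·BBB·BBB·BBB·BBB·BBB·BBB·BBB·BBB·BBB·BBB·BBB·BBB·BBB·BBB·BBB·BBB·BBB·BBB·BBB·BBB·BBB·BBB·BBB·BBB·BBB·BBB·BBB·BBB·BBB·BBB·BBB·BBB·BBB·BBB·BBB·BBB·BBB·BBB·BBB·BBB·BBB·BBB·BBB·BBB·BBB·BBB·BBB·BBB·BBB·BBB·BBB·BBB·BBB·BBB·BBB·BBB·BBB·BBB·BBB·BBB·BBB·BBB·BBB·BBB·BBB·CB·BBB·BBB·BBB·BBB·BBB·BBB·BBB·BBB·BBB·BBB·BBB·BBB·BBB·BBB·BBB·BBB·BBB·BBB·BBB·BBB·BBB·BBB·BBB·BBB·BBB·BBB·BBB·BBB·BBB·BBB
    A ↦ CB
    B ↦ BBB
    C ↦ A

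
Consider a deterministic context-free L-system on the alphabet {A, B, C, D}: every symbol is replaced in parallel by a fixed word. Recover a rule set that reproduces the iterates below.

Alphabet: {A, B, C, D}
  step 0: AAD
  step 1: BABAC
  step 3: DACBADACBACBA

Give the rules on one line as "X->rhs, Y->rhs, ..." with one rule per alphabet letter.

  step 0 ⇒ step 1: AAD ⇒ BA·BA·C
    A ↦ BA
    D ↦ C
    B ↦ C  (constrained at step 1)
    C ↦ DA  (constrained at step 1)

A->BA, B->C, C->DA, D->C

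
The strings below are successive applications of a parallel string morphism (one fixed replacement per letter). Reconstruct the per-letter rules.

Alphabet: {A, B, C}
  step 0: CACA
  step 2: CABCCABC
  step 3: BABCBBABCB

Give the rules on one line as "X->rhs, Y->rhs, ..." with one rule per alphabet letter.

  step 2 ⇒ step 3: CABCCABC ⇒ B·AB·C·B·B·AB·C·B
    A ↦ AB
    B ↦ C
    C ↦ B

A->AB, B->C, C->B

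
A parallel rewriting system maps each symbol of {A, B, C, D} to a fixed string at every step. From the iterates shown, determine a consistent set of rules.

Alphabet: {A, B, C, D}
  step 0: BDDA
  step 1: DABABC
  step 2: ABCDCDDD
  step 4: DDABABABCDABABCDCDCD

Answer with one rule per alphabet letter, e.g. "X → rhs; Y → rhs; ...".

A->C, B->D, C->DD, D->AB

  step 1 ⇒ step 2: DABABC ⇒ AB·C·D·C·D·DD
    A ↦ C
    B ↦ D
    C ↦ DD
    D ↦ AB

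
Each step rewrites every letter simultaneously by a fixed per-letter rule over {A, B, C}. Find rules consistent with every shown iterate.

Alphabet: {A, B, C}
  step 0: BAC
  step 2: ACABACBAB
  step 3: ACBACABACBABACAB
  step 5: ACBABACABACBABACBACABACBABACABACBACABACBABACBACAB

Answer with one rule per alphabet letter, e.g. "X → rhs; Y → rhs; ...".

A->AC, B->AB, C->B

  step 2 ⇒ step 3: ACABACBAB ⇒ AC·B·AC·AB·AC·B·AB·AC·AB
    A ↦ AC
    B ↦ AB
    C ↦ B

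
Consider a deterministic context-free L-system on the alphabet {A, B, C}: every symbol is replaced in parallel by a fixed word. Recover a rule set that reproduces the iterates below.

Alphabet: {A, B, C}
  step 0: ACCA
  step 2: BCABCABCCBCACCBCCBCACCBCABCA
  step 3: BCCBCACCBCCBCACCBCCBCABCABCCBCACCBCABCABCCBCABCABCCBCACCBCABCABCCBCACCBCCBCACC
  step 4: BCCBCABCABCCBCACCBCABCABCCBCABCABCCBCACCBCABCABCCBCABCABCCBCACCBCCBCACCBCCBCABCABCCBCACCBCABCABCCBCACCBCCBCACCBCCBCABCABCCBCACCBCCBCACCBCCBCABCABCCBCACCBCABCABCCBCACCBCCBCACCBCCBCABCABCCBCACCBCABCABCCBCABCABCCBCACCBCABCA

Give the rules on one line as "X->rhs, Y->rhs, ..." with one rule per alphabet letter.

A->CC, B->BCC, C->BCA

  step 3 ⇒ step 4: BCCBCACCBCCBCACCBCCBCABCABCCBCACCBCABCABCCBCABCABCCBCACCBCABCABCCBCACCBCCBCACC ⇒ BCC·BCA·BCA·BCC·BCA·CC·BCA·BCA·BCC·BCA·BCA·BCC·BCA·CC·BCA·BCA·BCC·BCA·BCA·BCC·BCA·CC·BCC·BCA·CC·BCC·BCA·BCA·BCC·BCA·CC·BCA·BCA·BCC·BCA·CC·BCC·BCA·CC·BCC·BCA·BCA·BCC·BCA·CC·BCC·BCA·CC·BCC·BCA·BCA·BCC·BCA·CC·BCA·BCA·BCC·BCA·CC·BCC·BCA·CC·BCC·BCA·BCA·BCC·BCA·CC·BCA·BCA·BCC·BCA·BCA·BCC·BCA·CC·BCA·BCA
    A ↦ CC
    B ↦ BCC
    C ↦ BCA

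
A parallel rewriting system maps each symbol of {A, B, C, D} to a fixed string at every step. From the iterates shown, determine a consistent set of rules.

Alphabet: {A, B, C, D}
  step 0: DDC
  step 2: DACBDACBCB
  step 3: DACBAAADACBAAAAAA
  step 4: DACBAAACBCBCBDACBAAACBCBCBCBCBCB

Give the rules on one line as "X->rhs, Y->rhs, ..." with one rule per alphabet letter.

A->CB, B->AA, C->A, D->DA

  step 3 ⇒ step 4: DACBAAADACBAAAAAA ⇒ DA·CB·A·AA·CB·CB·CB·DA·CB·A·AA·CB·CB·CB·CB·CB·CB
    A ↦ CB
    B ↦ AA
    C ↦ A
    D ↦ DA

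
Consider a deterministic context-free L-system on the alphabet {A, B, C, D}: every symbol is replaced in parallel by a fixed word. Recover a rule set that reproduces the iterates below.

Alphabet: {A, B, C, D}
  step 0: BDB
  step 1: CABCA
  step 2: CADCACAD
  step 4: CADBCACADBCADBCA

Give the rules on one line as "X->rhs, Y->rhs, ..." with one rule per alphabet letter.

A->D, B->CA, C->CA, D->B

  step 1 ⇒ step 2: CABCA ⇒ CA·D·CA·CA·D
    A ↦ D
    B ↦ CA
    C ↦ CA
  step 0 ⇒ step 1: BDB ⇒ CA·B·CA
    D ↦ B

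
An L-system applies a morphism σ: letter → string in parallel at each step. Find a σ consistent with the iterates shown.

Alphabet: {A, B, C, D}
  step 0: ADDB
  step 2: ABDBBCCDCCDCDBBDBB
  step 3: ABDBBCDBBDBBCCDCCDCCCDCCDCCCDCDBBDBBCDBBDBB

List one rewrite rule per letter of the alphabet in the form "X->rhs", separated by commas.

A->AB, B->DBB, C->CCD, D->C

  step 2 ⇒ step 3: ABDBBCCDCCDCDBBDBB ⇒ AB·DBB·C·DBB·DBB·CCD·CCD·C·CCD·CCD·C·CCD·C·DBB·DBB·C·DBB·DBB
    A ↦ AB
    B ↦ DBB
    C ↦ CCD
    D ↦ C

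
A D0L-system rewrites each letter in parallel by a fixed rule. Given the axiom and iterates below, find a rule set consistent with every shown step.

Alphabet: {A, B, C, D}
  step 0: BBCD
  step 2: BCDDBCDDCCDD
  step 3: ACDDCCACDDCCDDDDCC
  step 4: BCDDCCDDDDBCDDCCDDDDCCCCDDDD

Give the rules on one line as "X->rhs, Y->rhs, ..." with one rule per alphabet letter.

A->BC, B->AC, C->DD, D->C

  step 3 ⇒ step 4: ACDDCCACDDCCDDDDCC ⇒ BC·DD·C·C·DD·DD·BC·DD·C·C·DD·DD·C·C·C·C·DD·DD
    A ↦ BC
    C ↦ DD
    D ↦ C
  step 2 ⇒ step 3: BCDDBCDDCCDD ⇒ AC·DD·C·C·AC·DD·C·C·DD·DD·C·C
    B ↦ AC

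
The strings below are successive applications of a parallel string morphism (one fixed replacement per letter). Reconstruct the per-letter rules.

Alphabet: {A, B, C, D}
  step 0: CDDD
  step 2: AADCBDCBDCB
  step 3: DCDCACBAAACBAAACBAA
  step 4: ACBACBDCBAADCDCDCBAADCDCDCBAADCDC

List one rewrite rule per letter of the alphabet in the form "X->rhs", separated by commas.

  step 3 ⇒ step 4: DCDCACBAAACBAAACBAA ⇒ AC·B·AC·B·DC·B·AA·DC·DC·DC·B·AA·DC·DC·DC·B·AA·DC·DC
    A ↦ DC
    B ↦ AA
    C ↦ B
    D ↦ AC

A->DC, B->AA, C->B, D->AC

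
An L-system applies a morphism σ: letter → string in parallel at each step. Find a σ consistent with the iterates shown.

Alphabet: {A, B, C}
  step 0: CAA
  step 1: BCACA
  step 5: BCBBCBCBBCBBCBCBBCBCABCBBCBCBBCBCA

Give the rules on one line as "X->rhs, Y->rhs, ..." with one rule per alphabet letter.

A->CA, B->BC, C->B

  step 0 ⇒ step 1: CAA ⇒ B·CA·CA
    A ↦ CA
    C ↦ B
    B ↦ BC  (constrained at step 1)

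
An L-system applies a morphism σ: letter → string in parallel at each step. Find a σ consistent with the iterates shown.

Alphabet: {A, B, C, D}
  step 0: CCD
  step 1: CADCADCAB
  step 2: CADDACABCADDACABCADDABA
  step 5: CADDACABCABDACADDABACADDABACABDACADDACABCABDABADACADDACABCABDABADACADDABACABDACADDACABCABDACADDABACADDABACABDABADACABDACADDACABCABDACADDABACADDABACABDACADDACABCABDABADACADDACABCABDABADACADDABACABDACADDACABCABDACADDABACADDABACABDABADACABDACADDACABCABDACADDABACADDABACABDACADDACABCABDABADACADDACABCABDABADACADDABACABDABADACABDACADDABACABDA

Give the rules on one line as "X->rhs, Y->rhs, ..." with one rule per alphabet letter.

A->DA, B->BA, C->CAD, D->CAB

  step 1 ⇒ step 2: CADCADCAB ⇒ CAD·DA·CAB·CAD·DA·CAB·CAD·DA·BA
    A ↦ DA
    B ↦ BA
    C ↦ CAD
    D ↦ CAB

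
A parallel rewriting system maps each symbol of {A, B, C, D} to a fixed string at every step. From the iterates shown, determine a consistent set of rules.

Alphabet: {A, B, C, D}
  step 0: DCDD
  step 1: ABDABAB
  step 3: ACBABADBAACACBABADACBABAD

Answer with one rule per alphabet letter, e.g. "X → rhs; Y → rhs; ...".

  step 0 ⇒ step 1: DCDD ⇒ AB·D·AB·AB
    C ↦ D
    D ↦ AB
    A ↦ BA  (constrained at step 1)
    B ↦ AC  (constrained at step 1)

A->BA, B->AC, C->D, D->AB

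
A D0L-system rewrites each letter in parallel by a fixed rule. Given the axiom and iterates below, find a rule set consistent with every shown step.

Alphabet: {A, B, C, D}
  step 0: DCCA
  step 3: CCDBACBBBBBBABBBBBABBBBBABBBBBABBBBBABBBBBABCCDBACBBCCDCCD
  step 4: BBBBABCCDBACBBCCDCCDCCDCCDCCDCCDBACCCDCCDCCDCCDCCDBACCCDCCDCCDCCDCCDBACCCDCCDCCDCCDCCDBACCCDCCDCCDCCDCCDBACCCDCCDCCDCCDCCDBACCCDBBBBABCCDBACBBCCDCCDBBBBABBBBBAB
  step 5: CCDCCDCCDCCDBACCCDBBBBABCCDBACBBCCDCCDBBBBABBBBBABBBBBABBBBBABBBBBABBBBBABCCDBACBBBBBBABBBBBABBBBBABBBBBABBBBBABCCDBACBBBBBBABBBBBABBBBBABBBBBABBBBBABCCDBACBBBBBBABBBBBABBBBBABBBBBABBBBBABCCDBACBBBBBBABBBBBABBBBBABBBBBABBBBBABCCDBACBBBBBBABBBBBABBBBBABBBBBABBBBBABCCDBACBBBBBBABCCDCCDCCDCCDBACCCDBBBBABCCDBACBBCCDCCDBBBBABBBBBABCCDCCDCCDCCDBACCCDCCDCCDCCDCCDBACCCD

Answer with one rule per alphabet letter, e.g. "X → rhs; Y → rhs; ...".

  step 4 ⇒ step 5: BBBBABCCDBACBBCCDCCDCCDCCDCCDCCDBACCCDCCDCCDCCDCCDBACCCDCCDCCDCCDCCDBACCCDCCDCCDCCDCCDBACCCDCCDCCDCCDCCDBACCCDCCDCCDCCDCCDBACCCDBBBBABCCDBACBBCCDCCDBBBBABBBBBAB ⇒ CCD·CCD·CCD·CCD·BAC·CCD·BB·BB·AB·CCD·BAC·BB·CCD·CCD·BB·BB·AB·BB·BB·AB·BB·BB·AB·BB·BB·AB·BB·BB·AB·BB·BB·AB·CCD·BAC·BB·BB·BB·AB·BB·BB·AB·BB·BB·AB·BB·BB·AB·BB·BB·AB·CCD·BAC·BB·BB·BB·AB·BB·BB·AB·BB·BB·AB·BB·BB·AB·BB·BB·AB·CCD·BAC·BB·BB·BB·AB·BB·BB·AB·BB·BB·AB·BB·BB·AB·BB·BB·AB·CCD·BAC·BB·BB·BB·AB·BB·BB·AB·BB·BB·AB·BB·BB·AB·BB·BB·AB·CCD·BAC·BB·BB·BB·AB·BB·BB·AB·BB·BB·AB·BB·BB·AB·BB·BB·AB·CCD·BAC·BB·BB·BB·AB·CCD·CCD·CCD·CCD·BAC·CCD·BB·BB·AB·CCD·BAC·BB·CCD·CCD·BB·BB·AB·BB·BB·AB·CCD·CCD·CCD·CCD·BAC·CCD·CCD·CCD·CCD·CCD·BAC·CCD
    A ↦ BAC
    B ↦ CCD
    C ↦ BB
    D ↦ AB

A->BAC, B->CCD, C->BB, D->AB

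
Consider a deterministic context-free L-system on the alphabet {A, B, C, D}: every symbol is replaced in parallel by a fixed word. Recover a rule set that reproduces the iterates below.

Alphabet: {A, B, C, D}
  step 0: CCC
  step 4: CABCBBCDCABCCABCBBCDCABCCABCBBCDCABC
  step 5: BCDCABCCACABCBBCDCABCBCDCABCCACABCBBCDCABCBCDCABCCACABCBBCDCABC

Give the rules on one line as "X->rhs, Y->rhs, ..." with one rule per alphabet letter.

  step 4 ⇒ step 5: CABCBBCDCABCCABCBBCDCABCCABCBBCDCABC ⇒ BC·D·CA·BC·CA·CA·BC·B·BC·D·CA·BC·BC·D·CA·BC·CA·CA·BC·B·BC·D·CA·BC·BC·D·CA·BC·CA·CA·BC·B·BC·D·CA·BC
    A ↦ D
    B ↦ CA
    C ↦ BC
    D ↦ B

A->D, B->CA, C->BC, D->B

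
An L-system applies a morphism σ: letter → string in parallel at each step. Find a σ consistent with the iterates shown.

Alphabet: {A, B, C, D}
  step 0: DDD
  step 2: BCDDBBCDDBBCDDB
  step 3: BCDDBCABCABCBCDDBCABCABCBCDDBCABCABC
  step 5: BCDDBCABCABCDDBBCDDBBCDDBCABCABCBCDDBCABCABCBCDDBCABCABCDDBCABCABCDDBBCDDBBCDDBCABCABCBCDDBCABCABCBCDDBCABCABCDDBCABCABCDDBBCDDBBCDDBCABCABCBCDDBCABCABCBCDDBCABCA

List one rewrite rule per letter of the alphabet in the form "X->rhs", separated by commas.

A->B, B->BC, C->DD, D->BCA

  step 2 ⇒ step 3: BCDDBBCDDBBCDDB ⇒ BC·DD·BCA·BCA·BC·BC·DD·BCA·BCA·BC·BC·DD·BCA·BCA·BC
    B ↦ BC
    C ↦ DD
    D ↦ BCA
    A ↦ B  (constrained at step 3)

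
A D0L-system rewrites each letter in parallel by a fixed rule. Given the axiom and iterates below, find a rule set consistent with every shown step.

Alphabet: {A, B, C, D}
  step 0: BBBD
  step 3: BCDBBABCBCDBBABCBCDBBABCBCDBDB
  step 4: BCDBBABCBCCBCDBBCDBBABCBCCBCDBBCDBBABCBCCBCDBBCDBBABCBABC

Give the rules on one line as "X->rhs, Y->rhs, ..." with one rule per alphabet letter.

A->C, B->BC, C->DB, D->BA

  step 3 ⇒ step 4: BCDBBABCBCDBBABCBCDBBABCBCDBDB ⇒ BC·DB·BA·BC·BC·C·BC·DB·BC·DB·BA·BC·BC·C·BC·DB·BC·DB·BA·BC·BC·C·BC·DB·BC·DB·BA·BC·BA·BC
    A ↦ C
    B ↦ BC
    C ↦ DB
    D ↦ BA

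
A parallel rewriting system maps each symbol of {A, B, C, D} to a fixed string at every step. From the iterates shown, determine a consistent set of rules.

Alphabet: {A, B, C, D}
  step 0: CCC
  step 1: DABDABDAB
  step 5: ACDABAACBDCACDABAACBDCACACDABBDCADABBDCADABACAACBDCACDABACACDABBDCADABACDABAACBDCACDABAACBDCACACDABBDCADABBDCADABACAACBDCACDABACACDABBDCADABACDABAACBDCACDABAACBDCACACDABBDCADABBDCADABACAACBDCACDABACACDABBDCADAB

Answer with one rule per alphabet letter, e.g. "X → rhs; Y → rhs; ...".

  step 0 ⇒ step 1: CCC ⇒ DAB·DAB·DAB
    C ↦ DAB
    A ↦ AC  (constrained at step 1)
    B ↦ BDC  (constrained at step 1)
    D ↦ A  (constrained at step 1)

A->AC, B->BDC, C->DAB, D->A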